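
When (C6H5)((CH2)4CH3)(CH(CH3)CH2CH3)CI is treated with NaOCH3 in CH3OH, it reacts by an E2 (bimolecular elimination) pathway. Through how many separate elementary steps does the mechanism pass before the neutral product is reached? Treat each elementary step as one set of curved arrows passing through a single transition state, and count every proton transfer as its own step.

1

Step 1: Concerted anti-periplanar elimination: CH3O⁻ abstracts a β-H while I⁻ leaves, and the C–H electrons become the new C=C π bond — all in a single transition state.
Total: 1 elementary step.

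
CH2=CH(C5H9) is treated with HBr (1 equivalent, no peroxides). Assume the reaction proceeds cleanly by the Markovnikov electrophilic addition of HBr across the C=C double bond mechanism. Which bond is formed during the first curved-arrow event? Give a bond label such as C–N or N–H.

Step 1: Electrophilic addition begins with the π(C=C) electrons forming a bond to the proton of HBr. Following Markovnikov's rule, the resulting cation is secondary. The H–Br bond breaks heterolytically, releasing Br⁻.
The bond formed in this step is the C–H bond.

C–H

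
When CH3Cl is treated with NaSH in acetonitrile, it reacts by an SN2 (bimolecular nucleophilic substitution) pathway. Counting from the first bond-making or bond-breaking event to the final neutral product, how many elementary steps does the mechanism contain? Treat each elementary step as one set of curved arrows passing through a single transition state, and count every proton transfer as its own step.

1

Step 1: The hydrosulfide nucleophile donates a lone pair from S to the α-carbon in a backside attack; simultaneously the C–Cl σ-bond breaks and both of its electrons leave with Cl⁻. One concerted step with inversion of configuration.
Total: 1 elementary step.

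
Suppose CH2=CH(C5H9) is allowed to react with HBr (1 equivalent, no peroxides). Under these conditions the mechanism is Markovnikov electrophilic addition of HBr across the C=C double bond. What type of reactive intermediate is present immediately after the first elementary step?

secondary carbocation

Step 1: Protonation of the alkene by HBr: the π bond acts as the nucleophile and picks up H⁺, giving the more stable (Markovnikov) secondary carbocation. The H–Br bond breaks heterolytically, releasing Br⁻.
After step 1 the species present is a secondary carbocation.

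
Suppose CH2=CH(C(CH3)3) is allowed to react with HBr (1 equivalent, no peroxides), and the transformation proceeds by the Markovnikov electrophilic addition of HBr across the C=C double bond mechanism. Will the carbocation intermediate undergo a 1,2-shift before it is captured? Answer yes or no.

The first-formed carbocation is secondary.
The adjacent tert-butyl carbon has no hydrogen but bears methyl groups; migration of one methyl with its bonding pair (a 1,2-methyl shift) places the charge on a tertiary centre.
Tertiary is more stable than secondary, so the shift occurs.

yes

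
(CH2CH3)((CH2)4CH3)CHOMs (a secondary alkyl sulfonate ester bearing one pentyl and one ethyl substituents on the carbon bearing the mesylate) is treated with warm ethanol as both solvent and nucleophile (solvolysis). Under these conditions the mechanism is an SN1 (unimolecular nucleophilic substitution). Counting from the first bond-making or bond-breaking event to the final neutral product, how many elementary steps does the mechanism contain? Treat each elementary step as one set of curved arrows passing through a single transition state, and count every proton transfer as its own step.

3

Step 1: Unassisted departure of MsO⁻ (taking the C–O bonding pair) generates a secondary carbocation.
(No 1,2-shift: no single shift to an adjacent carbon would give a more stable cation.)
Step 2: A lone pair on the oxygen of CH3CH2OH attacks the carbocation, forming a new C–O σ-bond and an oxonium ion.
Step 3: A second solvent molecule removes the proton on oxygen, giving the neutral ether product.
Total: 3 elementary steps.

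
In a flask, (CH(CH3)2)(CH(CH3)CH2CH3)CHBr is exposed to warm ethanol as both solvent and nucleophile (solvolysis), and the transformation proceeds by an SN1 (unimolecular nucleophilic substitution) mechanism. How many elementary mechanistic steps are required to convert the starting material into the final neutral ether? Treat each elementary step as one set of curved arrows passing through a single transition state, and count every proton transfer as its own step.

4

Step 1: Ionisation: the C–Br σ-bond cleaves heterolytically; both bonding electrons depart with Br⁻, leaving a secondary carbocation at the α-carbon.
Step 2: A 1,2-hydride shift from the adjacent isopropyl carbon moves the positive charge from the secondary centre to an adjacent carbon, generating a more stable tertiary carbocation.
Step 3: Nucleophilic capture: the oxygen of CH3CH2OH bonds to the cationic carbon, producing an oxonium-ion intermediate.
Step 4: Deprotonation of the oxonium oxygen by solvent ethanol yields the neutral ether.
Total: 4 elementary steps.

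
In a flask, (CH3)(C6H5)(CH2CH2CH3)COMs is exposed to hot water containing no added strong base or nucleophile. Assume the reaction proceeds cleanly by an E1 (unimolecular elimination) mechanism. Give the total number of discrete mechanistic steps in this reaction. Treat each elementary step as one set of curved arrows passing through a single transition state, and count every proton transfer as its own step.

2

Step 1: Unassisted departure of MsO⁻ (taking the C–O bonding pair) generates a tertiary carbocation.
(No 1,2-shift: no single shift to an adjacent carbon would give a more stable cation.)
Step 2: Loss of a β-proton to a water molecule of the solvent: the C–H bonding pair collapses toward the cationic carbon to form the C=C π bond, yielding the alkene.
Total: 2 elementary steps.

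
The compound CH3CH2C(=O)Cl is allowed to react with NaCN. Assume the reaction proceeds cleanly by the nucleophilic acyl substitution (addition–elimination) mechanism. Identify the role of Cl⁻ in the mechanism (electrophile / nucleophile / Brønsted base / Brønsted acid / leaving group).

leaving group

Step 2: Collapse of the tetrahedral intermediate: the alkoxide oxygen pushes its lone pair back to re-form C=O while Cl⁻ leaves.
Cl⁻ departs with both electrons of the breaking σ-bond — that is the definition of a leaving group.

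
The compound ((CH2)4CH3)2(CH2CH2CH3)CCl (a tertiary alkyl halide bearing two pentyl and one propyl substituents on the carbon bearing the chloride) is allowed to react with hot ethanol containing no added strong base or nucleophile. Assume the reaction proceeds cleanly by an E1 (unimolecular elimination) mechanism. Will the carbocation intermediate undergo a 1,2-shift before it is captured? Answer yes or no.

The first-formed carbocation is tertiary.
No single 1,2-shift to an adjacent carbon would produce a more-substituted cation than the one already present, so no rearrangement occurs.

no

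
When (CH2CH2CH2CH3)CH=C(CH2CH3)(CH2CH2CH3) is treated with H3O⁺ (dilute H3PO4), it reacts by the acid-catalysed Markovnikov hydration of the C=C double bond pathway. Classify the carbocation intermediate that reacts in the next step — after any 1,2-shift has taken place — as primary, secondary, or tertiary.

Step 1: The π electrons of the C=C bond attack a proton of H3O⁺; Markovnikov addition places the new C–H on the less-substituted alkene carbon, so the positive charge ends up on the more-substituted carbon — a tertiary carbocation. H2O is released.
No single 1,2-shift to an adjacent carbon would give a more-substituted cation, so no rearrangement occurs.

tertiary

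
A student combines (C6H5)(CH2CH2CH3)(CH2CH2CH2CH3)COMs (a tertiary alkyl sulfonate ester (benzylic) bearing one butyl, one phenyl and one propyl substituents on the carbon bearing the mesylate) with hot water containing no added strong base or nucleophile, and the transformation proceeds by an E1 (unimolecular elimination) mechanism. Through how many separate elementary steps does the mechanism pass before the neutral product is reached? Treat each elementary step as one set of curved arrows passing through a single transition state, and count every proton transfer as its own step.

Step 1: The C–O bond breaks with both electrons going to the mesylate; MsO⁻ leaves and a tertiary carbocation remains.
(No 1,2-shift: no single shift to an adjacent carbon would give a more stable cation.)
Step 2: A water molecule (solvent) deprotonates a β-carbon; as the C–H bond breaks, those electrons form the new alkene π bond.
Total: 2 elementary steps.

2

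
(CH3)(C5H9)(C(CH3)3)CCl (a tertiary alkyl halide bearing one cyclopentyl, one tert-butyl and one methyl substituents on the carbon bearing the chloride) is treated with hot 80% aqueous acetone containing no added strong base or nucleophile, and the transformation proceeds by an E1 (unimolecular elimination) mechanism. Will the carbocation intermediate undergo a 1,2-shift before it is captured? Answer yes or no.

no

The first-formed carbocation is tertiary.
No single 1,2-shift to an adjacent carbon would produce a more-substituted cation than the one already present, so no rearrangement occurs.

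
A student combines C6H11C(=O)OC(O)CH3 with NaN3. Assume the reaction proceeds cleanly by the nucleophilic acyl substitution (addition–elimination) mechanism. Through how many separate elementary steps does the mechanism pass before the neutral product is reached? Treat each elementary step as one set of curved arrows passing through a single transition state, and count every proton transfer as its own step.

Step 1: Nucleophilic addition of N3⁻ to the acyl carbon breaks the π(C=O) bond and yields a tetrahedral, anionic intermediate.
Step 2: Collapse of the tetrahedral intermediate: the alkoxide oxygen pushes its lone pair back to re-form C=O while CH3CO2⁻ leaves.
Total: 2 elementary steps.

2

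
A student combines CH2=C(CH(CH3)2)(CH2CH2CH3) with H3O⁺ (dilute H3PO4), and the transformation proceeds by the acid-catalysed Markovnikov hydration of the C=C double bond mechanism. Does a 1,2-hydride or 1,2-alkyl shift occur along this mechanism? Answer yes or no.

no

The first-formed carbocation is tertiary.
No single 1,2-shift to an adjacent carbon would produce a more-substituted cation than the one already present, so no rearrangement occurs.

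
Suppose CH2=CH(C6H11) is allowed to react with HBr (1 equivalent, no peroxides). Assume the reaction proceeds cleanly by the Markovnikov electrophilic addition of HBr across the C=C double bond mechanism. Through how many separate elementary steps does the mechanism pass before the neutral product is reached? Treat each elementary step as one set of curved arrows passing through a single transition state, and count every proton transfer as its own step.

Step 1: Protonation of the alkene by HBr: the π bond acts as the nucleophile and picks up H⁺, giving the more stable (Markovnikov) secondary carbocation. The H–Br bond breaks heterolytically, releasing Br⁻.
Step 2: A hydride (H with its bonding pair) migrates from the adjacent cyclohexyl carbon to the cationic centre — a 1,2-hydride shift — upgrading the secondary cation to a tertiary one.
Step 3: Br⁻ captures the cation: a lone pair on Br⁻ fills the empty p orbital, producing the alkyl halide product.
Total: 3 elementary steps.

3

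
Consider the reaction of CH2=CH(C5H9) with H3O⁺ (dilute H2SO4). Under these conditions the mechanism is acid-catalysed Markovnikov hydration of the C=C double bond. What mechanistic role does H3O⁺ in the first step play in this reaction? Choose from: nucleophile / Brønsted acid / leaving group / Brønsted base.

Brønsted acid

Step 1: Protonation of the alkene by H3O⁺: the π bond acts as the nucleophile and picks up H⁺, giving the more stable (Markovnikov) secondary carbocation. H2O is released.
H3O⁺ in the first step donates a proton in a proton-transfer step — a Brønsted acid.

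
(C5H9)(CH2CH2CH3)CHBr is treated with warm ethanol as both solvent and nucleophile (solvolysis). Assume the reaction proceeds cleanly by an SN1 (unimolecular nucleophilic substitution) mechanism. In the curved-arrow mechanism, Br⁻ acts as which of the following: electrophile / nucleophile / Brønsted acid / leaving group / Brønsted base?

leaving group

Step 1: Unassisted departure of Br⁻ (taking the C–Br bonding pair) generates a secondary carbocation.
Br⁻ departs with both electrons of the breaking σ-bond — that is the definition of a leaving group.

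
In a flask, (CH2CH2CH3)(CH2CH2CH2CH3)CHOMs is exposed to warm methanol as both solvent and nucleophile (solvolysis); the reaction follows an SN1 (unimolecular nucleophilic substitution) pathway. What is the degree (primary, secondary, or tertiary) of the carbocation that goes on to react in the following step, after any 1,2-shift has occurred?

secondary

Step 1: Rate-determining heterolysis of the C–O bond gives MsO⁻ and a secondary carbocation.
No single 1,2-shift to an adjacent carbon would give a more-substituted cation, so no rearrangement occurs.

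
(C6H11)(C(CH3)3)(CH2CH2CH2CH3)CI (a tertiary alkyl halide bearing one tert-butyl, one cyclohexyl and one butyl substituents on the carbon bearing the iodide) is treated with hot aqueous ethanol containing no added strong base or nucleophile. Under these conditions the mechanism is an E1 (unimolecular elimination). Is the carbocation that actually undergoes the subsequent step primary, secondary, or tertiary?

Step 1: Ionisation: the C–I σ-bond cleaves heterolytically; both bonding electrons depart with I⁻, leaving a tertiary carbocation at the α-carbon.
No single 1,2-shift to an adjacent carbon would give a more-substituted cation, so no rearrangement occurs.

tertiary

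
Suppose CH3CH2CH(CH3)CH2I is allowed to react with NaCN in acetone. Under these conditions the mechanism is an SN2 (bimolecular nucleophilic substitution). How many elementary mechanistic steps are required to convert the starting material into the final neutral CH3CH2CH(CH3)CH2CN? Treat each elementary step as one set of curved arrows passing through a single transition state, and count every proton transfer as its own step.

Step 1: CN⁻ attacks the back face of the α-carbon while I⁻ departs with the C–I bonding pair — a single concerted displacement through a pentacoordinate transition state.
Total: 1 elementary step.

1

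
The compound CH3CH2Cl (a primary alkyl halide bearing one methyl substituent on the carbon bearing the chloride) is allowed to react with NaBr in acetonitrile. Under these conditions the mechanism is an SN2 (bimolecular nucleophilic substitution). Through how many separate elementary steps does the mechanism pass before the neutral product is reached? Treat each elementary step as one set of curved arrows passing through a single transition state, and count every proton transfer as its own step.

1

Step 1: Backside attack by Br⁻ on the carbon bearing the chloride: the new C–Br bond forms as the C–Cl bond breaks, with Walden inversion at carbon.
Total: 1 elementary step.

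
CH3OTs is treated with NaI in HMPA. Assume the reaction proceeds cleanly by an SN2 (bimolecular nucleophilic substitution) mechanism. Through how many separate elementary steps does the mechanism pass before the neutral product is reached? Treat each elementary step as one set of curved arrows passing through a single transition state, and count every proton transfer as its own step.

Step 1: I⁻ attacks the back face of the α-carbon while TsO⁻ departs with the C–O bonding pair — a single concerted displacement through a pentacoordinate transition state.
Total: 1 elementary step.

1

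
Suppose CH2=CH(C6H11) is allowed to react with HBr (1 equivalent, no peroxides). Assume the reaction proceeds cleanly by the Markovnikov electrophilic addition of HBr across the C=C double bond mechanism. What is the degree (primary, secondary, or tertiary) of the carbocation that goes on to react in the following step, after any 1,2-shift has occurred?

Step 1: The π electrons of the C=C bond attack a proton of HBr; Markovnikov addition places the new C–H on the less-substituted alkene carbon, so the positive charge ends up on the more-substituted carbon — a secondary carbocation. The H–Br bond breaks heterolytically, releasing Br⁻.
Step 2: A 1,2-hydride shift from the adjacent cyclohexyl carbon moves the positive charge from the secondary centre to an adjacent carbon, generating a more stable tertiary carbocation.
The cation rearranges from secondary to tertiary via a 1,2-hydride shift from the adjacent cyclohexyl carbon; the tertiary cation is what reacts next.

tertiary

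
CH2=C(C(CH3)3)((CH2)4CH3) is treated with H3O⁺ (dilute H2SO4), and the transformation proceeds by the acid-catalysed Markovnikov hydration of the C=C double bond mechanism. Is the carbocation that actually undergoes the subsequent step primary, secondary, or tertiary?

Step 1: Electrophilic addition begins with the π(C=C) electrons forming a bond to the proton of H3O⁺. Following Markovnikov's rule, the resulting cation is tertiary. H2O is released.
No single 1,2-shift to an adjacent carbon would give a more-substituted cation, so no rearrangement occurs.

tertiary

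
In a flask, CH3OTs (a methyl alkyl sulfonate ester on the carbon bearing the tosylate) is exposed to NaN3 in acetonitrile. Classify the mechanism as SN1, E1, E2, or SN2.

Conditions: a methyl substrate with a strong nucleophile in the polar aprotic solvent acetonitrile.
These conditions are the textbook signature of the SN2 pathway.
An unhindered substrate with a strong nucleophile in a polar aprotic solvent favours one-step backside displacement.

SN2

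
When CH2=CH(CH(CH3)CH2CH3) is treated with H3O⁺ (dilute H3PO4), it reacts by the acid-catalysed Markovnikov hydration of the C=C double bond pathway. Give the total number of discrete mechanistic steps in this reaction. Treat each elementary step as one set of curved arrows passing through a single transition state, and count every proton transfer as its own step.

4

Step 1: Electrophilic addition begins with the π(C=C) electrons forming a bond to the proton of H3O⁺. Following Markovnikov's rule, the resulting cation is secondary. H2O is released.
Step 2: A 1,2-hydride shift from the adjacent sec-butyl carbon moves the positive charge from the secondary centre to an adjacent carbon, generating a more stable tertiary carbocation.
Step 3: Nucleophilic capture of the cation by H2O produces the protonated alcohol (an oxonium ion).
Step 4: H2O removes a proton from the oxonium oxygen, regenerating H3O⁺ and giving the neutral alcohol.
Total: 4 elementary steps.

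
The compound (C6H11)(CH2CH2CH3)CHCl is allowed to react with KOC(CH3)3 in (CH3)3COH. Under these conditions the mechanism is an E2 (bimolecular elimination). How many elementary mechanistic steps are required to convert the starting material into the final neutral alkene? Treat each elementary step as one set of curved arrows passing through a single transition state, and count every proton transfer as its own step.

Step 1: The strong base (CH3)3CO⁻ removes a β-hydrogen; in the same concerted event the electrons of the breaking C–H bond form the new π(C=C) bond and the C–Cl σ-bond breaks, expelling Cl⁻. Anti-periplanar geometry; one transition state.
Total: 1 elementary step.

1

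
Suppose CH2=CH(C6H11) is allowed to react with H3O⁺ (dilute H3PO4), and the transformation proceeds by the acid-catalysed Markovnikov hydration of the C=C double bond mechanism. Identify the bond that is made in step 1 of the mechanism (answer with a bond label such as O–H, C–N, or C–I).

Step 1: Protonation of the alkene by H3O⁺: the π bond acts as the nucleophile and picks up H⁺, giving the more stable (Markovnikov) secondary carbocation. H2O is released.
The bond formed in this step is the C–H bond.

C–H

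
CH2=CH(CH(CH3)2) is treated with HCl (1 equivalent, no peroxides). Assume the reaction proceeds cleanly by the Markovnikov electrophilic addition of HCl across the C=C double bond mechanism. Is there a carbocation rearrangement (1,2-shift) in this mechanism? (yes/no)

The first-formed carbocation is secondary.
The adjacent isopropyl carbon already bears 2 other carbon substituents and has a hydrogen to migrate; after a 1,2-hydride shift from that carbon the positive charge sits on a tertiary centre.
Tertiary is more stable than secondary, so the shift occurs.

yes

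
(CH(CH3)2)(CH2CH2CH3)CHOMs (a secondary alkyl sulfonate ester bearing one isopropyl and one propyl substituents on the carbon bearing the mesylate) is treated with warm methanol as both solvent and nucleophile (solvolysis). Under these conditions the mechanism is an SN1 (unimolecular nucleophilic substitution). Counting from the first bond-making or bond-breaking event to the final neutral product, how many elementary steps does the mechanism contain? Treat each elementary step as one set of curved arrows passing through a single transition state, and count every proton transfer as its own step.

4

Step 1: Rate-determining heterolysis of the C–O bond gives MsO⁻ and a secondary carbocation.
Step 2: A hydride (H with its bonding pair) migrates from the adjacent isopropyl carbon to the cationic centre — a 1,2-hydride shift — upgrading the secondary cation to a tertiary one.
Step 3: A lone pair on the oxygen of CH3OH attacks the carbocation, forming a new C–O σ-bond and an oxonium ion.
Step 4: Deprotonation of the oxonium oxygen by solvent methanol yields the neutral ether.
Total: 4 elementary steps.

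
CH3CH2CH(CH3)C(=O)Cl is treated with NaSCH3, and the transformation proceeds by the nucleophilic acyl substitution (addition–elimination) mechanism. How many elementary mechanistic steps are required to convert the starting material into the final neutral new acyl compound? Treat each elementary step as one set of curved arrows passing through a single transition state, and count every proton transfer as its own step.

Step 1: Nucleophilic addition of CH3S⁻ to the acyl carbon breaks the π(C=O) bond and yields a tetrahedral, anionic intermediate.
Step 2: Elimination step: re-formation of the carbonyl π bond drives out Cl⁻, giving the new acyl compound.
Total: 2 elementary steps.

2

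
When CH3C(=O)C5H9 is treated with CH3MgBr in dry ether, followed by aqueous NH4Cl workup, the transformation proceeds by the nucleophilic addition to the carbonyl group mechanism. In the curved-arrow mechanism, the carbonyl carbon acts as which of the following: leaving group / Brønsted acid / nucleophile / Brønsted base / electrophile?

Step 1: the carbanion-like carbon of CH3MgBr attacks the sp² carbonyl carbon; the C=O π bond breaks and the electrons end up as a lone pair on the alkoxide oxygen of the tetrahedral intermediate.
The carbonyl carbon accepts an electron pair into an empty or π* orbital — it is the electrophile.

electrophile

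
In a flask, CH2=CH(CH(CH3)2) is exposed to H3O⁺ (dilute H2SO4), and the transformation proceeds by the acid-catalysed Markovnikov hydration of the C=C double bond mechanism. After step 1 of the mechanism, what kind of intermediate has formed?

secondary carbocation

Step 1: The π electrons of the C=C bond attack a proton of H3O⁺; Markovnikov addition places the new C–H on the less-substituted alkene carbon, so the positive charge ends up on the more-substituted carbon — a secondary carbocation. H2O is released.
After step 1 the species present is a secondary carbocation.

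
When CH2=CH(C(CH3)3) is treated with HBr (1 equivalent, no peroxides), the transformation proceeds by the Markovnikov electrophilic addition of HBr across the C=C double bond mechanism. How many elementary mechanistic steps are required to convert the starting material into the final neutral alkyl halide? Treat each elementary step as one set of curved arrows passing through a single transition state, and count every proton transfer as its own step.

3

Step 1: Protonation of the alkene by HBr: the π bond acts as the nucleophile and picks up H⁺, giving the more stable (Markovnikov) secondary carbocation. The H–Br bond breaks heterolytically, releasing Br⁻.
Step 2: A 1,2-methyl shift from the adjacent tert-butyl carbon moves the positive charge from the secondary centre to an adjacent carbon, generating a more stable tertiary carbocation.
Step 3: Br⁻ captures the cation: a lone pair on Br⁻ fills the empty p orbital, producing the alkyl halide product.
Total: 3 elementary steps.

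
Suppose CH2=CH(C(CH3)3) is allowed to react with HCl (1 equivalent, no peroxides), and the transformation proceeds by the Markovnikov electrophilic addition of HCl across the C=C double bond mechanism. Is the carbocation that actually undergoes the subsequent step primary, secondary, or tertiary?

Step 1: Electrophilic addition begins with the π(C=C) electrons forming a bond to the proton of HCl. Following Markovnikov's rule, the resulting cation is secondary. The H–Cl bond breaks heterolytically, releasing Cl⁻.
Step 2: Carbocation rearrangement: a 1,2-methyl shift from the adjacent tert-butyl carbon converts the initially-formed secondary cation into the more stable tertiary cation.
The cation rearranges from secondary to tertiary via a 1,2-methyl shift from the adjacent tert-butyl carbon; the tertiary cation is what reacts next.

tertiary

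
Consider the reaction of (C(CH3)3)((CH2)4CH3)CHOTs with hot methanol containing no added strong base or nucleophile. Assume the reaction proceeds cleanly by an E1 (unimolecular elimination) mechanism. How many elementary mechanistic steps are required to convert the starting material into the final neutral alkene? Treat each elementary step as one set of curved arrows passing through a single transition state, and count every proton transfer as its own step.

Step 1: Ionisation: the C–O σ-bond cleaves heterolytically; both bonding electrons depart with TsO⁻, leaving a secondary carbocation at the α-carbon.
Step 2: A 1,2-methyl shift from the adjacent tert-butyl carbon moves the positive charge from the secondary centre to an adjacent carbon, generating a more stable tertiary carbocation.
Step 3: A methanol molecule (solvent) deprotonates a β-carbon; as the C–H bond breaks, those electrons form the new alkene π bond.
Total: 3 elementary steps.

3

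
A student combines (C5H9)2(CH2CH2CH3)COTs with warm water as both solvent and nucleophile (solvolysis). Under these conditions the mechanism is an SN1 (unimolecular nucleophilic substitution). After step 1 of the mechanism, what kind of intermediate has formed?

tertiary carbocation

Step 1: Rate-determining heterolysis of the C–O bond gives TsO⁻ and a tertiary carbocation.
After step 1 the species present is a tertiary carbocation.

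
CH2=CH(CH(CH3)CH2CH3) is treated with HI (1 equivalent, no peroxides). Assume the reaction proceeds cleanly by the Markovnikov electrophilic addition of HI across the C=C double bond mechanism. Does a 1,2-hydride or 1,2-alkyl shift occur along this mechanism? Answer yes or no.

The first-formed carbocation is secondary.
The adjacent sec-butyl carbon already bears 2 other carbon substituents and has a hydrogen to migrate; after a 1,2-hydride shift from that carbon the positive charge sits on a tertiary centre.
Tertiary is more stable than secondary, so the shift occurs.

yes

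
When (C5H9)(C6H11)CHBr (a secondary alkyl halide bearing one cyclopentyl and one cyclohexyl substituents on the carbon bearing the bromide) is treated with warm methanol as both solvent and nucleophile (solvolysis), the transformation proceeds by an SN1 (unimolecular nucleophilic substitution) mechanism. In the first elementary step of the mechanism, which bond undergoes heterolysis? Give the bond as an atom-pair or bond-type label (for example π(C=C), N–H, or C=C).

Step 1: Ionisation: the C–Br σ-bond cleaves heterolytically; both bonding electrons depart with Br⁻, leaving a secondary carbocation at the α-carbon.
The bond broken in this step is the C–Br bond.

C–Br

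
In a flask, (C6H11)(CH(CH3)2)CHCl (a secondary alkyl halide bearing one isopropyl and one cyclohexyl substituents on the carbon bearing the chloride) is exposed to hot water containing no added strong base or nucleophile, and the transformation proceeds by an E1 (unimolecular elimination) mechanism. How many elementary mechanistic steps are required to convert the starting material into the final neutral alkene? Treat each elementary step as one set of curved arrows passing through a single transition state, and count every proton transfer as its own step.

3

Step 1: The C–Cl bond breaks with both electrons going to the chloride; Cl⁻ leaves and a secondary carbocation remains.
Step 2: A 1,2-hydride shift from the adjacent isopropyl carbon moves the positive charge from the secondary centre to an adjacent carbon, generating a more stable tertiary carbocation.
Step 3: Loss of a β-proton to a water molecule of the solvent: the C–H bonding pair collapses toward the cationic carbon to form the C=C π bond, yielding the alkene.
Total: 3 elementary steps.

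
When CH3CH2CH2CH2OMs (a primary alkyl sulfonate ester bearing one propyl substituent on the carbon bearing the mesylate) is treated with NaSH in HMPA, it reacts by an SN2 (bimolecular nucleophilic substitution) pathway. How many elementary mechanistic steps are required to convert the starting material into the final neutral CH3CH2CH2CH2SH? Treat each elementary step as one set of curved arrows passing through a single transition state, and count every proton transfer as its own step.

Step 1: The hydrosulfide nucleophile donates a lone pair from S to the α-carbon in a backside attack; simultaneously the C–O σ-bond breaks and both of its electrons leave with MsO⁻. One concerted step with inversion of configuration.
Total: 1 elementary step.

1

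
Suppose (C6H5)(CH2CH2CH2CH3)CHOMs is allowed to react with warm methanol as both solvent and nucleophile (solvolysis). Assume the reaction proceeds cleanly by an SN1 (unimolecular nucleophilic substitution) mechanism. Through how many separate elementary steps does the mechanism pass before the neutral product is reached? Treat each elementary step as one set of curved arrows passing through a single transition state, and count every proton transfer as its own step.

Step 1: Unassisted departure of MsO⁻ (taking the C–O bonding pair) generates a secondary carbocation.
(No 1,2-shift: no single shift to an adjacent carbon would give a more stable cation.)
Step 2: Nucleophilic capture: the oxygen of CH3OH bonds to the cationic carbon, producing an oxonium-ion intermediate.
Step 3: A second solvent molecule removes the proton on oxygen, giving the neutral ether product.
Total: 3 elementary steps.

3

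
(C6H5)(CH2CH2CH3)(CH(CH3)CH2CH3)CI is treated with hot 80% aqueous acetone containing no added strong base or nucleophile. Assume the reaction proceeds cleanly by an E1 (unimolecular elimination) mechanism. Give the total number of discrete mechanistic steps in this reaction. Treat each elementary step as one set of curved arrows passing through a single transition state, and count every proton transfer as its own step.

Step 1: The C–I bond breaks with both electrons going to the iodide; I⁻ leaves and a tertiary carbocation remains.
(No 1,2-shift: no single shift to an adjacent carbon would give a more stable cation.)
Step 2: A weak base (a water molecule from the solvent) removes a proton from a carbon adjacent to the cationic centre; the electrons of that C–H bond become the new π(C=C) bond, giving the alkene.
Total: 2 elementary steps.

2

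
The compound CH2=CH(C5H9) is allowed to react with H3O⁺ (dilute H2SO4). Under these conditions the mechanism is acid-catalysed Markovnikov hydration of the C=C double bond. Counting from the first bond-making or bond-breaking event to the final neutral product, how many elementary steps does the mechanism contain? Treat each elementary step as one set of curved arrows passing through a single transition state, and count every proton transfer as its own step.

Step 1: Protonation of the alkene by H3O⁺: the π bond acts as the nucleophile and picks up H⁺, giving the more stable (Markovnikov) secondary carbocation. H2O is released.
Step 2: A hydride (H with its bonding pair) migrates from the adjacent cyclopentyl carbon to the cationic centre — a 1,2-hydride shift — upgrading the secondary cation to a tertiary one.
Step 3: A lone pair on the oxygen of H2O attacks the carbocation, forming a C–O bond and an oxonium ion (a protonated alcohol).
Step 4: H2O removes a proton from the oxonium oxygen, regenerating H3O⁺ and giving the neutral alcohol.
Total: 4 elementary steps.

4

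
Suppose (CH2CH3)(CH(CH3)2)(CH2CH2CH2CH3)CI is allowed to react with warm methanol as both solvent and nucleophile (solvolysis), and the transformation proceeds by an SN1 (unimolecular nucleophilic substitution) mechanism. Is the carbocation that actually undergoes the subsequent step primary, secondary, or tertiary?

Step 1: The C–I bond breaks with both electrons going to the iodide; I⁻ leaves and a tertiary carbocation remains.
No single 1,2-shift to an adjacent carbon would give a more-substituted cation, so no rearrangement occurs.

tertiary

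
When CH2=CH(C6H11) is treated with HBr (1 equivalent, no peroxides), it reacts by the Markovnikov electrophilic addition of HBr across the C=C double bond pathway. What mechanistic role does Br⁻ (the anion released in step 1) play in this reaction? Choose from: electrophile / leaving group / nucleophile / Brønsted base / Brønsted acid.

Step 3: The Br⁻ anion donates a lone pair to the carbocation, forming the new C–Br σ-bond and giving the neutral alkyl halide.
Br⁻ (the anion released in step 1) donates an electron pair to form a new σ-bond to carbon — it is the nucleophile.

nucleophile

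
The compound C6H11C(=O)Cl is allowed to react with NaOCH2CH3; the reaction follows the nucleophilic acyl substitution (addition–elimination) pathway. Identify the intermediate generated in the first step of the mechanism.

tetrahedral intermediate

Step 1: A lone pair on the O of CH3CH2O⁻ attacks the electrophilic acyl carbon; the π(C=O) electrons move onto oxygen, giving a tetrahedral intermediate.
After step 1 the species present is a tetrahedral intermediate.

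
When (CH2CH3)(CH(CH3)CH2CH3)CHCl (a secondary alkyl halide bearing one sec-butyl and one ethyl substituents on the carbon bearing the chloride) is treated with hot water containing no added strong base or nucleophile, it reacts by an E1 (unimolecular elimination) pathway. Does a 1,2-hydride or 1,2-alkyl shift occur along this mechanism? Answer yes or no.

The first-formed carbocation is secondary.
The adjacent sec-butyl carbon already bears 2 other carbon substituents and has a hydrogen to migrate; after a 1,2-hydride shift from that carbon the positive charge sits on a tertiary centre.
Tertiary is more stable than secondary, so the shift occurs.

yes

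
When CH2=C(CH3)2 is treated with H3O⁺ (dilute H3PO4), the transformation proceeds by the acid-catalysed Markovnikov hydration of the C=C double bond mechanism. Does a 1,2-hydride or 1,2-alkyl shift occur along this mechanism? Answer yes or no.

no

The first-formed carbocation is tertiary.
No single 1,2-shift to an adjacent carbon would produce a more-substituted cation than the one already present, so no rearrangement occurs.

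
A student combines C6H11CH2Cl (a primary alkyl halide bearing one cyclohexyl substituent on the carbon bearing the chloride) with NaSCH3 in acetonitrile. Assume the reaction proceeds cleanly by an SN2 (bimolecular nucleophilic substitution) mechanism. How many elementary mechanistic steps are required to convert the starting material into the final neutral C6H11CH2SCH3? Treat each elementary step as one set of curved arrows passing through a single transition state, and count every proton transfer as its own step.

Step 1: CH3S⁻ attacks the back face of the α-carbon while Cl⁻ departs with the C–Cl bonding pair — a single concerted displacement through a pentacoordinate transition state.
Total: 1 elementary step.

1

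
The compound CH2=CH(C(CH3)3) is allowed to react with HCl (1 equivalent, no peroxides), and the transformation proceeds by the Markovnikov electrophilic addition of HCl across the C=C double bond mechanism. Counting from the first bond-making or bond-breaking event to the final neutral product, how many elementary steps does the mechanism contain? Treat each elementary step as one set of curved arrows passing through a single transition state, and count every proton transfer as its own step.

3

Step 1: Protonation of the alkene by HCl: the π bond acts as the nucleophile and picks up H⁺, giving the more stable (Markovnikov) secondary carbocation. The H–Cl bond breaks heterolytically, releasing Cl⁻.
Step 2: Carbocation rearrangement: a 1,2-methyl shift from the adjacent tert-butyl carbon converts the initially-formed secondary cation into the more stable tertiary cation.
Step 3: Nucleophilic attack by Cl⁻ on the carbocation completes the addition, giving R–Cl.
Total: 3 elementary steps.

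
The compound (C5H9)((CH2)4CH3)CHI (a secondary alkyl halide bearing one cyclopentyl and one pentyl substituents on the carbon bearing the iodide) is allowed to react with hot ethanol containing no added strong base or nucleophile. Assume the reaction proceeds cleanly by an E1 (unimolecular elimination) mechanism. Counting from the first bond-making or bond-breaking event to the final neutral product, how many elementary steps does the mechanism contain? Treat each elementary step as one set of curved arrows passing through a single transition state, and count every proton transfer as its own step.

Step 1: Rate-determining heterolysis of the C–I bond gives I⁻ and a secondary carbocation.
Step 2: A hydride (H with its bonding pair) migrates from the adjacent cyclopentyl carbon to the cationic centre — a 1,2-hydride shift — upgrading the secondary cation to a tertiary one.
Step 3: Loss of a β-proton to an ethanol molecule of the solvent: the C–H bonding pair collapses toward the cationic carbon to form the C=C π bond, yielding the alkene.
Total: 3 elementary steps.

3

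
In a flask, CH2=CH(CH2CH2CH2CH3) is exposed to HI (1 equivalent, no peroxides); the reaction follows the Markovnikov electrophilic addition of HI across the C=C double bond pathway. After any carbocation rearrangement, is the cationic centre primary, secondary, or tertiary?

secondary

Step 1: The π electrons of the C=C bond attack a proton of HI; Markovnikov addition places the new C–H on the less-substituted alkene carbon, so the positive charge ends up on the more-substituted carbon — a secondary carbocation. The H–I bond breaks heterolytically, releasing I⁻.
No single 1,2-shift to an adjacent carbon would give a more-substituted cation, so no rearrangement occurs.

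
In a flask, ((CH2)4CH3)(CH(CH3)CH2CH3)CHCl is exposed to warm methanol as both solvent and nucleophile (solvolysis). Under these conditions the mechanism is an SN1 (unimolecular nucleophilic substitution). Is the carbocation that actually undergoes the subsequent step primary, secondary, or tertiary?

tertiary

Step 1: Ionisation: the C–Cl σ-bond cleaves heterolytically; both bonding electrons depart with Cl⁻, leaving a secondary carbocation at the α-carbon.
Step 2: A 1,2-hydride shift from the adjacent sec-butyl carbon moves the positive charge from the secondary centre to an adjacent carbon, generating a more stable tertiary carbocation.
The cation rearranges from secondary to tertiary via a 1,2-hydride shift from the adjacent sec-butyl carbon; the tertiary cation is what reacts next.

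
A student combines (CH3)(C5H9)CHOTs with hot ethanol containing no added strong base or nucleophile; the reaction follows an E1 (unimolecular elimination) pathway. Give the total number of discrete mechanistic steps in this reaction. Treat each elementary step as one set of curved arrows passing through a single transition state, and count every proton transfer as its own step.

Step 1: Unassisted departure of TsO⁻ (taking the C–O bonding pair) generates a secondary carbocation.
Step 2: A hydride (H with its bonding pair) migrates from the adjacent cyclopentyl carbon to the cationic centre — a 1,2-hydride shift — upgrading the secondary cation to a tertiary one.
Step 3: Loss of a β-proton to an ethanol molecule of the solvent: the C–H bonding pair collapses toward the cationic carbon to form the C=C π bond, yielding the alkene.
Total: 3 elementary steps.

3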